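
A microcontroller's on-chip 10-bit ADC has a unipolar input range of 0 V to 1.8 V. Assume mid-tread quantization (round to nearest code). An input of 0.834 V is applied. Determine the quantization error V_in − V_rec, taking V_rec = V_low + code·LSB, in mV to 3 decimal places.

0.797 mV

LSB = 1.8/2^10 = 1.758 mV.
(0.834 − 0)/0.00175781 = 474.4533; round gives code 474.
Reconstructed: 0.83320313 V.
V_in − V_rec = 0.000796875 V = 0.797 mV.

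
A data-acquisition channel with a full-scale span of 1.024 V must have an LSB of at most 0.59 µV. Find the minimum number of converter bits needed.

21 bits

Number of steps required ≥ 1.024 V / 0.59 µV = 1735593.22.
Need 2^N ≥ 1735593.22; 2^20 = 1048576, 2^21 = 2097152.
Minimum N = 21.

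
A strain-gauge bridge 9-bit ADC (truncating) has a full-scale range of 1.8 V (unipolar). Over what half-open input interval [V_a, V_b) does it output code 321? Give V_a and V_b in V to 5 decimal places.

[1.12852 V, 1.13203 V)

LSB = 1.8/2^9 = 3.516 mV.
V_a = V_low + 321·LSB = 1.12852 V; V_b = V_low + 322·LSB = 1.13203 V.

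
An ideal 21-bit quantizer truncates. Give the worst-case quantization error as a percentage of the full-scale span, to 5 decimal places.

0.00005 %

Truncating → worst-case error = 1 LSB = V_FS/2^21, so 100/2097152 = 4.76837e-05 % of full scale.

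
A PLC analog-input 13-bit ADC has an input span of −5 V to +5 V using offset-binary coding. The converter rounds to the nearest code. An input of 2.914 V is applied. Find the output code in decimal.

Full-scale span = 10 V; LSB = 10/2^13 = 1.221 mV.
Input sits at 6483.149 steps above V_low.
Round → code 6483.

code 6483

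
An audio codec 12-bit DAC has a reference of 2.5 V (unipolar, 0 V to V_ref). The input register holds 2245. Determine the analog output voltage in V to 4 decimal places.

1.3702 V

LSB = 2.5 V / 2^12 = 0.610 mV.
V_out = 0 + 2245 × 0.000610352 V = 1.37024 V.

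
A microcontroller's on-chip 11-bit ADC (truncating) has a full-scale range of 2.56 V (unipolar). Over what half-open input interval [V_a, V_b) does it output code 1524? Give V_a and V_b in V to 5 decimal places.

LSB = 2.56/2^11 = 1.250 mV.
V_a = V_low + 1524·LSB = 1.905 V; V_b = V_low + 1525·LSB = 1.90625 V.

[1.90500 V, 1.90625 V)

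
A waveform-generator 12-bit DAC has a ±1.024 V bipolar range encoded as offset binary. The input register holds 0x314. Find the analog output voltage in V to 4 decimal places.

LSB = 2.048 V / 2^12 = 0.500 mV.
Code 0x314 = 788 decimal.
V_out = (−1.024) + 788 × 0.0005 V = -0.63 V.

-0.6300 V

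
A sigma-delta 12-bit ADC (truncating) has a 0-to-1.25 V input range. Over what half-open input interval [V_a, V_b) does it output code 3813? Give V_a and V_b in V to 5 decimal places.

LSB = 1.25/2^12 = 305.18 µV.
V_a = V_low + 3813·LSB = 1.16364 V; V_b = V_low + 3814·LSB = 1.16394 V.

[1.16364 V, 1.16394 V)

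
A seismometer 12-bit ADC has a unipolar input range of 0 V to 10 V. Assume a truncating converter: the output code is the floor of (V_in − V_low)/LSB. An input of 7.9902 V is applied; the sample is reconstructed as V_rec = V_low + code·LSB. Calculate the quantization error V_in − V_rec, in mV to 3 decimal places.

LSB = 10/2^12 = 2.441 mV.
(V_in − V_low)/LSB = (7.9902 − 0)/0.00244141 = 3272.7859 → code 3272 (floor).
V_rec = 0 + 3272·0.00244141 = 7.9882812 V.
Difference: 0.00191875 V → 1.919 mV.

1.919 mV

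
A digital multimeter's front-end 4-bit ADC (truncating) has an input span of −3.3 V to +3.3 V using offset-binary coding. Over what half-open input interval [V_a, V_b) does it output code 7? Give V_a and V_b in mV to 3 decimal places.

[-412.500 mV, 0.000 mV)

LSB = 6.6/2^4 = 412.500 mV.
V_a = V_low + 7·LSB = -0.4125 V; V_b = V_low + 8·LSB = 0 V.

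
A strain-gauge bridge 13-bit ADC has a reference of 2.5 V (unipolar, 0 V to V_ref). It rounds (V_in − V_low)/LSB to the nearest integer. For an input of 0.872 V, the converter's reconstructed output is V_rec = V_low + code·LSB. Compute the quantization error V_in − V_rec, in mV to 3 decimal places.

0.113 mV

One LSB is 2.5 V / 8192 = 305.18 µV.
(0.872 − 0)/0.000305176 = 2857.3696; round gives code 2857.
V_rec = 0 + 2857·0.000305176 = 0.87188721 V.
Error = 0.872 − 0.87188721 = 0.000112793 V = 0.113 mV.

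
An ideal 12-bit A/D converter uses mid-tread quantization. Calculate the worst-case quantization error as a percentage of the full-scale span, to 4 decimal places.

0.0122 %

Rounding → worst-case error = ½ LSB = V_FS/2^13, so 100/8192 = 0.012207 % of full scale.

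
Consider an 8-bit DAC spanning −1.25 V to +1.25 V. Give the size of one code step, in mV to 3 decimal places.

Full-scale span = 2.5 V.
LSB = 2.5 / 2^8 = 2.5 / 256 = 0.00976562 V = 9.766 mV.

9.766 mV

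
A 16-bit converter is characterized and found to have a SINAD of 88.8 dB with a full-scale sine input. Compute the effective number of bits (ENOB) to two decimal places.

14.46 bits

ENOB = (SINAD − 1.76) / 6.02 = (88.8 − 1.76)/6.02 = 14.458.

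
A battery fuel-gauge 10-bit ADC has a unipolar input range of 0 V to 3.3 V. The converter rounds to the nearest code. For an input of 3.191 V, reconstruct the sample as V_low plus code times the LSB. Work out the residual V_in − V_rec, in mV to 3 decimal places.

Step size: 3.3 V ÷ 2^10 = 3.223 mV.
(V_in − V_low)/LSB = (3.191 − 0)/0.00322266 = 990.1770 → code 990 (round).
Code 990 maps back to 0 + 990×0.00322266 V = 3.1904297 V.
Error = 3.191 − 3.1904297 = 0.000570312 V = 0.570 mV.

0.570 mV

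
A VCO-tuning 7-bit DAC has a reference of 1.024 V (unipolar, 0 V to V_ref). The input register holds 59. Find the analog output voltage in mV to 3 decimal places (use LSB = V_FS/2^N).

472.000 mV

LSB = 1.024 V / 2^7 = 8.000 mV.
V_out = 0 + 59 × 0.008 V = 0.472 V.
= 472.000 mV.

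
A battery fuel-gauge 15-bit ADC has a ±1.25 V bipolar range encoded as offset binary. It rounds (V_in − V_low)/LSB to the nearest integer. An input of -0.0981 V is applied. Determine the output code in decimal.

code 15098

With 32768 levels over 2.5 V, one step is 76.29 µV.
Input sits at 15098.184 steps above V_low.
So the output code is 15098.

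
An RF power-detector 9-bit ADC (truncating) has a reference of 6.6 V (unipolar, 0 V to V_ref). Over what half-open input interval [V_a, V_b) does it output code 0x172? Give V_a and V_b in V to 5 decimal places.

[4.76953 V, 4.78242 V)

LSB = 6.6/2^9 = 12.891 mV.
Code 0x172 = 370 decimal.
V_a = V_low + 370·LSB = 4.76953 V; V_b = V_low + 371·LSB = 4.78242 V.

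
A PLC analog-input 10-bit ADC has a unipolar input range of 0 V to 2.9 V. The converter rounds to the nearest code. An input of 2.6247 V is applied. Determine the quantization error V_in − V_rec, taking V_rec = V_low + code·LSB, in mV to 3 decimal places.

-0.593 mV

Step size: 2.9 V ÷ 2^10 = 2.832 mV.
(V_in − V_low)/LSB = (2.6247 − 0)/0.00283203 = 926.7906 → code 927 (round).
Code 927 maps back to 0 + 927×0.00283203 V = 2.625293 V.
Difference: -0.000592969 V → -0.593 mV.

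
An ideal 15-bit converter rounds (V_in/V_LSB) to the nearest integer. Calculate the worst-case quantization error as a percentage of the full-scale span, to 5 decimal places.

Rounding → worst-case error = ½ LSB = V_FS/2^16, so 100/65536 = 0.00152588 % of full scale.

0.00153 %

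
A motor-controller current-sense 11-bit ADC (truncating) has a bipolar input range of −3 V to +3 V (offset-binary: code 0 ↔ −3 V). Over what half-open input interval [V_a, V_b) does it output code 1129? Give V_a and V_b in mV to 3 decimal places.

[307.617 mV, 310.547 mV)

LSB = 6/2^11 = 2.930 mV.
V_a = V_low + 1129·LSB = 0.307617 V; V_b = V_low + 1130·LSB = 0.310547 V.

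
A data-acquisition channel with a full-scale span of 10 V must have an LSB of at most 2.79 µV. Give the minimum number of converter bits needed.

Number of steps required ≥ 10 V / 2.79 µV = 3584229.39.
Need 2^N ≥ 3584229.39; 2^21 = 2097152, 2^22 = 4194304.
Minimum N = 22.

22 bits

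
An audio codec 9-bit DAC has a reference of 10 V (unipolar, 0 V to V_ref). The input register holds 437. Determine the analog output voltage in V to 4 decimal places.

8.5352 V

LSB = 10 V / 2^9 = 19.531 mV.
V_out = 0 + 437 × 0.0195312 V = 8.53516 V.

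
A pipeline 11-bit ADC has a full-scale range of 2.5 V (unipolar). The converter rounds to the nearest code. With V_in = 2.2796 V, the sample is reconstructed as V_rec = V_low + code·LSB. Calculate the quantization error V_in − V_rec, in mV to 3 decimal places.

0.547 mV

Step size: 2.5 V ÷ 2^11 = 1.221 mV.
(V_in − V_low)/LSB = (2.2796 − 0)/0.0012207 = 1867.4483 → code 1867 (round).
V_rec = 0 + 1867·0.0012207 = 2.2790527 V.
Error = 2.2796 − 2.2790527 = 0.000547266 V = 0.547 mV.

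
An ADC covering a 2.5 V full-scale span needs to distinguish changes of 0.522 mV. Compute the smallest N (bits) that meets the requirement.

13 bits

Number of steps required ≥ 2.5 V / 0.522 mV = 4789.27.
Need 2^N ≥ 4789.27; 2^12 = 4096, 2^13 = 8192.
Minimum N = 13.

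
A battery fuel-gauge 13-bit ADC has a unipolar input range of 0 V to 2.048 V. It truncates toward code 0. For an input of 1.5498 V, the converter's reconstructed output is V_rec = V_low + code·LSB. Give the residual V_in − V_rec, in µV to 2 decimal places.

LSB = 2.048/2^13 = 250.00 µV.
Scaled input = 6199.2000 LSBs, so code = 6199.
Code 6199 maps back to 0 + 6199×0.00025 V = 1.54975 V.
Difference: 5e-05 V → 50.00 µV.

50.00 µV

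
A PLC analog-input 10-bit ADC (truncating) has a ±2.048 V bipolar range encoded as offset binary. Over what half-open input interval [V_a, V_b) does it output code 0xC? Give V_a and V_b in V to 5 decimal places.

[-2.00000 V, -1.99600 V)

LSB = 4.096/2^10 = 4.000 mV.
Code 0xC = 12 decimal.
V_a = V_low + 12·LSB = -2 V; V_b = V_low + 13·LSB = -1.996 V.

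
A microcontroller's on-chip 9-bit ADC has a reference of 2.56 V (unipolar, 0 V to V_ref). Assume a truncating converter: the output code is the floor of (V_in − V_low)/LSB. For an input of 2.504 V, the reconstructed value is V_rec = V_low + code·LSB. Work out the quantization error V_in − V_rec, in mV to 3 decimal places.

4.000 mV

One LSB is 2.56 V / 512 = 5.000 mV.
Scaled input = 500.8000 LSBs, so code = 500.
Reconstructed: 2.5 V.
Error = 2.504 − 2.5 = 0.004 V = 4.000 mV.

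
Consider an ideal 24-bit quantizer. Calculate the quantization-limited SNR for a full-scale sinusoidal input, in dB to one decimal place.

146.2 dB

SNR ≈ 6.02·N + 1.76 dB = 6.02·24 + 1.76 = 146.24 dB.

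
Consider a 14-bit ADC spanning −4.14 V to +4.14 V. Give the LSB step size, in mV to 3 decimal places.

Full-scale span = 8.28 V.
LSB = 8.28 / 2^14 = 8.28 / 16384 = 0.000505371 V = 0.505 mV.

0.505 mV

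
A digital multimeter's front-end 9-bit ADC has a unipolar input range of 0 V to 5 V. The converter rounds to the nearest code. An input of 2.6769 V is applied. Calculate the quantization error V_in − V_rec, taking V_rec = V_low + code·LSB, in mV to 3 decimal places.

Step size: 5 V ÷ 2^9 = 9.766 mV.
(2.6769 − 0)/0.00976562 = 274.1146; round gives code 274.
Reconstructed: 2.6757812 V.
Difference: 0.00111875 V → 1.119 mV.

1.119 mV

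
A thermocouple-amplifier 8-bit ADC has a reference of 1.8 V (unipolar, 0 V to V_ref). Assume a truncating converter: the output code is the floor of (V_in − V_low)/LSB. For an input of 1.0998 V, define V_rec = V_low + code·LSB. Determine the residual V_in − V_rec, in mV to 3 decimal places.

LSB = 1.8/2^8 = 7.031 mV.
Scaled input = 156.4160 LSBs, so code = 156.
Reconstructed: 1.096875 V.
V_in − V_rec = 0.002925 V = 2.925 mV.

2.925 mV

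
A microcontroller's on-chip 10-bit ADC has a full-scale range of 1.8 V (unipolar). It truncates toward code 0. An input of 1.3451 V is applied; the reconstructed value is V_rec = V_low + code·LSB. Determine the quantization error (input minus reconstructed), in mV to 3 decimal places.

0.373 mV

LSB = 1.8/2^10 = 1.758 mV.
(V_in − V_low)/LSB = (1.3451 − 0)/0.00175781 = 765.2124 → code 765 (floor).
V_rec = 0 + 765·0.00175781 = 1.3447266 V.
Error = 1.3451 − 1.3447266 = 0.000373438 V = 0.373 mV.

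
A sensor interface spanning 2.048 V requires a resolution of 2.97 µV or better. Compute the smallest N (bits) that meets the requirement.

Number of steps required ≥ 2.048 V / 2.97 µV = 689562.29.
Need 2^N ≥ 689562.29; 2^19 = 524288, 2^20 = 1048576.
Minimum N = 20.

20 bits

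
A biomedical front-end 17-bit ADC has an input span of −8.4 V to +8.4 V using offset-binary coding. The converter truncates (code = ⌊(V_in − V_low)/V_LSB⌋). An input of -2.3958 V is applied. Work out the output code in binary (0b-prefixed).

code 0b1011011011111100 (decimal 46844)

With 131072 levels over 16.8 V, one step is 128.17 µV.
Input sits at 46844.197 steps above V_low.
So the output code is 46844.
In binary (0b-prefixed): 0b1011011011111100.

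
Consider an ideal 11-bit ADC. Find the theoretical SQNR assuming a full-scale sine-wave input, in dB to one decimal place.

SNR ≈ 6.02·N + 1.76 dB = 6.02·11 + 1.76 = 67.98 dB.

68.0 dB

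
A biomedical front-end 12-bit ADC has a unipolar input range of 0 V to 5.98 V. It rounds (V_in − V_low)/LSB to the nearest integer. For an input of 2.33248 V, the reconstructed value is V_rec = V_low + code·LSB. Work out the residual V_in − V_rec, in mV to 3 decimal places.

LSB = 5.98/2^12 = 1.460 mV.
(2.33248 − 0)/0.00145996 = 1597.6318; round gives code 1598.
V_rec = 0 + 1598·0.00145996 = 2.3330176 V.
Difference: -0.000537578 V → -0.538 mV.

-0.538 mV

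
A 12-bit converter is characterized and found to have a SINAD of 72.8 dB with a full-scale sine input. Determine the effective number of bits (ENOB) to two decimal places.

ENOB = (SINAD − 1.76) / 6.02 = (72.8 − 1.76)/6.02 = 11.801.

11.80 bits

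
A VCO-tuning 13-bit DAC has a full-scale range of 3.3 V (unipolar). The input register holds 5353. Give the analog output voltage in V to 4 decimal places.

LSB = 3.3 V / 2^13 = 402.83 µV.
V_out = 0 + 5353 × 0.000402832 V = 2.15636 V.

2.1564 V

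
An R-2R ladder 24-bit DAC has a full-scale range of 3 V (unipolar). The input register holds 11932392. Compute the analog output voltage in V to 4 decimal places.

2.1337 V

LSB = 3 V / 2^24 = 0.18 µV.
V_out = 0 + 11932392 × 1.78814e-07 V = 2.13368 V.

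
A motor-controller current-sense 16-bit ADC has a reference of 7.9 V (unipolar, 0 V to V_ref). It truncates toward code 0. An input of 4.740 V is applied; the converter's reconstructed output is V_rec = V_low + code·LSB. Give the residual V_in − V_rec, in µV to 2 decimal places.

LSB = 7.9/2^16 = 120.54 µV.
(V_in − V_low)/LSB = (4.740 − 0)/0.000120544 = 39321.6000 → code 39321 (floor).
V_rec = 0 + 39321·0.000120544 = 4.7399277 V.
Error = 4.740 − 4.7399277 = 7.23267e-05 V = 72.33 µV.

72.33 µV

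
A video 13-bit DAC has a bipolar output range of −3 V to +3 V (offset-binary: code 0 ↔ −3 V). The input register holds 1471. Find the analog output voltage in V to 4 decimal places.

-1.9226 V

LSB = 6 V / 2^13 = 0.732 mV.
V_out = (−3) + 1471 × 0.000732422 V = -1.92261 V.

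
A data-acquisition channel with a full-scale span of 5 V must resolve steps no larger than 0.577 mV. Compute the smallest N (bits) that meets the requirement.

14 bits

Number of steps required ≥ 5 V / 0.577 mV = 8665.51.
Need 2^N ≥ 8665.51; 2^13 = 8192, 2^14 = 16384.
Minimum N = 14.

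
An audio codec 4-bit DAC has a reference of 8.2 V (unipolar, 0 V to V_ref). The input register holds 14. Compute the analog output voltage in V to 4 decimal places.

7.1750 V

LSB = 8.2 V / 2^4 = 0.5125 V.
V_out = 0 + 14 × 0.5125 V = 7.175 V.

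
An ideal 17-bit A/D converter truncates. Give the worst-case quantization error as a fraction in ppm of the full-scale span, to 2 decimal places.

7.63 ppm

Truncating → worst-case error = 1 LSB = V_FS/2^17, so 1e+06/131072 = 7.62939 ppm of full scale.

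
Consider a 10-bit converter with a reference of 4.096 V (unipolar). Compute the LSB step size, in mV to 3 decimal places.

Full-scale span = 4.096 V.
LSB = 4.096 / 2^10 = 4.096 / 1024 = 0.004 V = 4.000 mV.

4.000 mV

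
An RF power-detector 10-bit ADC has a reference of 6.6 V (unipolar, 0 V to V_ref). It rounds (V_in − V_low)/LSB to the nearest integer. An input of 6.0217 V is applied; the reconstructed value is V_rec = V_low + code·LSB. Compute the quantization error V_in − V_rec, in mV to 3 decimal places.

LSB = 6.6/2^10 = 6.445 mV.
(V_in − V_low)/LSB = (6.0217 − 0)/0.00644531 = 934.2759 → code 934 (round).
V_rec = 0 + 934·0.00644531 = 6.0199219 V.
Difference: 0.00177812 V → 1.778 mV.

1.778 mV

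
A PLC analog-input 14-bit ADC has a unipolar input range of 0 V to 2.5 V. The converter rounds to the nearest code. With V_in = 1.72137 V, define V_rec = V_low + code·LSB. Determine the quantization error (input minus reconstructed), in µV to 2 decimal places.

LSB = 2.5/2^14 = 152.59 µV.
Scaled input = 11281.1704 LSBs, so code = 11281.
V_rec = 0 + 11281·0.000152588 = 1.721344 V.
V_in − V_rec = 2.60059e-05 V = 26.01 µV.

26.01 µV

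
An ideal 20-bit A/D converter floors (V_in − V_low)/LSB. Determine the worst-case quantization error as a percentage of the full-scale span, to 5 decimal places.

Truncating → worst-case error = 1 LSB = V_FS/2^20, so 100/1048576 = 9.53674e-05 % of full scale.

0.00010 %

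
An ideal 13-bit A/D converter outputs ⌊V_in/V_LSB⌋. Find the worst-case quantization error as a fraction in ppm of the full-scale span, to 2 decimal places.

122.07 ppm

Truncating → worst-case error = 1 LSB = V_FS/2^13, so 1e+06/8192 = 122.07 ppm of full scale.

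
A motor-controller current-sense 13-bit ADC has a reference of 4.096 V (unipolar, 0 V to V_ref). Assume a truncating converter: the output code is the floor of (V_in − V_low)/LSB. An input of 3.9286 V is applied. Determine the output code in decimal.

With 8192 levels over 4.096 V, one step is 0.500 mV.
(3.9286 − 0) / 0.0005 = 7857.200 LSBs.
So the output code is 7857.

code 7857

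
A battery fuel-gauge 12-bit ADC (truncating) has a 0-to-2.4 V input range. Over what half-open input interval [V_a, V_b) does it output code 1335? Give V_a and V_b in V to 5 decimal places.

[0.78223 V, 0.78281 V)

LSB = 2.4/2^12 = 0.586 mV.
V_a = V_low + 1335·LSB = 0.782227 V; V_b = V_low + 1336·LSB = 0.782813 V.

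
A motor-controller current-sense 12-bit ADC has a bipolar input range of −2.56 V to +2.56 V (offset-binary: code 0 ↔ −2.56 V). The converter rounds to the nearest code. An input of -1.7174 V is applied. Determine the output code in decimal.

code 674

With 4096 levels over 5.12 V, one step is 1.250 mV.
(-1.7174 − (−2.56)) / 0.00125 = 674.080 LSBs.
So the output code is 674.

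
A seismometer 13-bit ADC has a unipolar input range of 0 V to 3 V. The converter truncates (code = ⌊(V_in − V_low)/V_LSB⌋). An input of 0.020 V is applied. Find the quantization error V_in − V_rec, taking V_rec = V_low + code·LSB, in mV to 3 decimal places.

0.225 mV

Step size: 3 V ÷ 2^13 = 366.21 µV.
(V_in − V_low)/LSB = (0.020 − 0)/0.000366211 = 54.6133 → code 54 (floor).
Reconstructed: 0.019775391 V.
Difference: 0.000224609 V → 0.225 mV.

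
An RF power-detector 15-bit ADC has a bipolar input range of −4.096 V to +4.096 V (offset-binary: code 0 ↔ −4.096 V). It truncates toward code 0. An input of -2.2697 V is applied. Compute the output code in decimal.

code 7305

With 32768 levels over 8.192 V, one step is 250.00 µV.
(V_in − V_low)/LSB = (-2.2697 − (−4.096)) / 0.00025 = 7305.200.
Floor → code 7305.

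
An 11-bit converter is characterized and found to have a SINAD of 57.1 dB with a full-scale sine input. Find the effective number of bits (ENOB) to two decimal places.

ENOB = (SINAD − 1.76) / 6.02 = (57.1 − 1.76)/6.02 = 9.193.

9.19 bits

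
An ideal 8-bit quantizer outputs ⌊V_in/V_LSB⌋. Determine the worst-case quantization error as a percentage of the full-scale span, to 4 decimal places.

Truncating → worst-case error = 1 LSB = V_FS/2^8, so 100/256 = 0.390625 % of full scale.

0.3906 %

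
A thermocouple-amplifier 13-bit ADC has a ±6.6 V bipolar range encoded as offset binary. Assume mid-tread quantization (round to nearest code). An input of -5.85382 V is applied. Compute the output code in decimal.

code 463

LSB = 13.2 V / 8192 = 1.611 mV.
(V_in − V_low)/LSB = (-5.85382 − (−6.6)) / 0.00161133 = 463.084.
round(463.084) = 463.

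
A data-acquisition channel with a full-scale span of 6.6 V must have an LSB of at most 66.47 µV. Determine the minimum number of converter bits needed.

17 bits

Number of steps required ≥ 6.6 V / 66.47 µV = 99292.91.
Need 2^N ≥ 99292.91; 2^16 = 65536, 2^17 = 131072.
Minimum N = 17.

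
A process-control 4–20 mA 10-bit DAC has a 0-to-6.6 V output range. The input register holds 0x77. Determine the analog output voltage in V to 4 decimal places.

0.7670 V

LSB = 6.6 V / 2^10 = 6.445 mV.
Code 0x77 = 119 decimal.
V_out = 0 + 119 × 0.00644531 V = 0.766992 V.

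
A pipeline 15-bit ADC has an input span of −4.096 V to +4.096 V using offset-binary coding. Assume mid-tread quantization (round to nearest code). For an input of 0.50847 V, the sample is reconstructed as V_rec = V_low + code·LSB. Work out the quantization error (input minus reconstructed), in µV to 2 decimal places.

One LSB is 8.192 V / 32768 = 250.00 µV.
(V_in − V_low)/LSB = (0.50847 − (−4.096))/0.00025 = 18417.8800 → code 18418 (round).
Code 18418 maps back to (−4.096) + 18418×0.00025 V = 0.5085 V.
Difference: -3e-05 V → -30.00 µV.

-30.00 µV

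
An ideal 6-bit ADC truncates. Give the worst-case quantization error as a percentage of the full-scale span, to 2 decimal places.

1.56 %

Truncating → worst-case error = 1 LSB = V_FS/2^6, so 100/64 = 1.5625 % of full scale.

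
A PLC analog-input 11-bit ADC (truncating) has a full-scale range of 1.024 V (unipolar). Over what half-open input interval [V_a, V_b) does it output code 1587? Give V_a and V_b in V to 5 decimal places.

[0.79350 V, 0.79400 V)

LSB = 1.024/2^11 = 0.500 mV.
V_a = V_low + 1587·LSB = 0.7935 V; V_b = V_low + 1588·LSB = 0.794 V.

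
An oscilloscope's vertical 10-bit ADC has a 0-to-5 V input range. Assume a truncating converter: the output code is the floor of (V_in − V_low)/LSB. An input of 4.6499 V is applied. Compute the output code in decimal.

code 952

Full-scale span = 5 V; LSB = 5/2^10 = 4.883 mV.
(4.6499 − 0) / 0.00488281 = 952.300 LSBs.
Floor → code 952.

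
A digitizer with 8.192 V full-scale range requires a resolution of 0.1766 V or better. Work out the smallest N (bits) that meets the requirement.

Number of steps required ≥ 8.192 V / 0.1766 V = 46.39.
Need 2^N ≥ 46.39; 2^5 = 32, 2^6 = 64.
Minimum N = 6.

6 bits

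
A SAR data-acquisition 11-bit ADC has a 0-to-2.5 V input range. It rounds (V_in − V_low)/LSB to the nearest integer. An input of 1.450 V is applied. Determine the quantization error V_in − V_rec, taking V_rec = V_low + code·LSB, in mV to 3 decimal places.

Step size: 2.5 V ÷ 2^11 = 1.221 mV.
Scaled input = 1187.8400 LSBs, so code = 1188.
Reconstructed: 1.4501953 V.
V_in − V_rec = -0.000195313 V = -0.195 mV.

-0.195 mV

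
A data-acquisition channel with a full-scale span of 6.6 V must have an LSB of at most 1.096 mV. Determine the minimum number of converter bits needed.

13 bits

Number of steps required ≥ 6.6 V / 1.096 mV = 6021.90.
Need 2^N ≥ 6021.90; 2^12 = 4096, 2^13 = 8192.
Minimum N = 13.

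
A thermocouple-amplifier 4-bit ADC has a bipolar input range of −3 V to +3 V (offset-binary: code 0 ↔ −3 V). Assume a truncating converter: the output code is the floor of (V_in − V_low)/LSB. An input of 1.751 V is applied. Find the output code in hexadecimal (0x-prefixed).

code 0xC (decimal 12)

Full-scale span = 6 V; LSB = 6/2^4 = 375.000 mV.
(V_in − V_low)/LSB = (1.751 − (−3)) / 0.375 = 12.669.
So the output code is 12.
In hexadecimal (0x-prefixed): 0xC.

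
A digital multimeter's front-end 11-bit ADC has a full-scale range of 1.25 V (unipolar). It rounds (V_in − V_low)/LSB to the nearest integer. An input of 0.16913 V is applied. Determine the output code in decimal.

With 2048 levels over 1.25 V, one step is 0.610 mV.
(0.16913 − 0) / 0.000610352 = 277.103 LSBs.
round(277.103) = 277.

code 277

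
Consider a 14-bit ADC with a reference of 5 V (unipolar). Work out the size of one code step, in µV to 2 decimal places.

305.18 µV

Full-scale span = 5 V.
LSB = 5 / 2^14 = 5 / 16384 = 0.000305176 V = 305.18 µV.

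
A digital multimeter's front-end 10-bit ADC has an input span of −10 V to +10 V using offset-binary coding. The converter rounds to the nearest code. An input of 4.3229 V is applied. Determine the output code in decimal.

code 733

LSB = 20 V / 1024 = 19.531 mV.
Input sits at 733.332 steps above V_low.
round(733.332) = 733.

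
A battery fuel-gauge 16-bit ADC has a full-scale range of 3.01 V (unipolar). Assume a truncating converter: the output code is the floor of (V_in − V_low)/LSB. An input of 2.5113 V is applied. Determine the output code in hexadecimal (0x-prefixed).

code 0xD595 (decimal 54677)

With 65536 levels over 3.01 V, one step is 45.93 µV.
(V_in − V_low)/LSB = (2.5113 − 0) / 4.5929e-05 = 54677.926.
Floor → code 54677.
In hexadecimal (0x-prefixed): 0xD595.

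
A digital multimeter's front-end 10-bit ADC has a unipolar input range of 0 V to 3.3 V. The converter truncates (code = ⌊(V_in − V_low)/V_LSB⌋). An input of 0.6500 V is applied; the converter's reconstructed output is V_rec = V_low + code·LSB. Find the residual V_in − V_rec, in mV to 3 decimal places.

2.246 mV

Step size: 3.3 V ÷ 2^10 = 3.223 mV.
(V_in − V_low)/LSB = (0.6500 − 0)/0.00322266 = 201.6970 → code 201 (floor).
Reconstructed: 0.64775391 V.
Difference: 0.00224609 V → 2.246 mV.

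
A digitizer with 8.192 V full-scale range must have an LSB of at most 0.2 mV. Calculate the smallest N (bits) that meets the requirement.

16 bits

Number of steps required ≥ 8.192 V / 0.2 mV = 40960.00.
Need 2^N ≥ 40960.00; 2^15 = 32768, 2^16 = 65536.
Minimum N = 16.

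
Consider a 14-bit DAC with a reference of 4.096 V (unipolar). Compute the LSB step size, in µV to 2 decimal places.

Full-scale span = 4.096 V.
LSB = 4.096 / 2^14 = 4.096 / 16384 = 0.00025 V = 250.00 µV.

250.00 µV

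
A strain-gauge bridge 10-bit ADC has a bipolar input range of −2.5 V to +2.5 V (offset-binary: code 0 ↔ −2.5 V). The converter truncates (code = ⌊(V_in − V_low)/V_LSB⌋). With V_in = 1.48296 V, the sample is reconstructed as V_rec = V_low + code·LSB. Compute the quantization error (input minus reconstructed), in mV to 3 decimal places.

3.468 mV

LSB = 5/2^10 = 4.883 mV.
(1.48296 − (−2.5))/0.00488281 = 815.7102; ⌊·⌋ gives code 815.
Code 815 maps back to (−2.5) + 815×0.00488281 V = 1.4794922 V.
V_in − V_rec = 0.00346781 V = 3.468 mV.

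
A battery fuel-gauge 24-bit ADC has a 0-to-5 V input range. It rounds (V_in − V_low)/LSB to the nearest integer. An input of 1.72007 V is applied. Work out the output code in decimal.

With 16777216 levels over 5 V, one step is 0.30 µV.
(V_in − V_low)/LSB = (1.72007 − 0) / 2.98023e-07 = 5771597.185.
So the output code is 5771597.

code 5771597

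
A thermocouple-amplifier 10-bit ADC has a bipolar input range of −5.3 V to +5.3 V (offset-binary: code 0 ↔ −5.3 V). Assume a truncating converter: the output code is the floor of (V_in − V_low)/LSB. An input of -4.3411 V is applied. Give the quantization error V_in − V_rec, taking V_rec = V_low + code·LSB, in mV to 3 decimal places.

6.556 mV

One LSB is 10.6 V / 1024 = 10.352 mV.
(V_in − V_low)/LSB = (-4.3411 − (−5.3))/0.0103516 = 92.6334 → code 92 (floor).
Reconstructed: -4.3476562 V.
Difference: 0.00655625 V → 6.556 mV.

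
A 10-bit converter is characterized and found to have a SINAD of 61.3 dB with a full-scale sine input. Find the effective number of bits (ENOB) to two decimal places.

9.89 bits

ENOB = (SINAD − 1.76) / 6.02 = (61.3 − 1.76)/6.02 = 9.890.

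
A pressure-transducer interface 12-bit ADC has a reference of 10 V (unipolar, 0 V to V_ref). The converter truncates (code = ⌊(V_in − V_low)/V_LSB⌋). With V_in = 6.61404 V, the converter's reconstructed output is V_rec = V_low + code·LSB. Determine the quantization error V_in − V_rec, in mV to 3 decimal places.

Step size: 10 V ÷ 2^12 = 2.441 mV.
(V_in − V_low)/LSB = (6.61404 − 0)/0.00244141 = 2709.1108 → code 2709 (floor).
V_rec = 0 + 2709·0.00244141 = 6.6137695 V.
Difference: 0.000270469 V → 0.270 mV.

0.270 mV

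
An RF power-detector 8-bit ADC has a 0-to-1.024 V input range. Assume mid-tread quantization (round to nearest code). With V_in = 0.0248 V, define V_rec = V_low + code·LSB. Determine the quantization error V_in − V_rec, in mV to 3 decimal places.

Step size: 1.024 V ÷ 2^8 = 4.000 mV.
Scaled input = 6.2000 LSBs, so code = 6.
V_rec = 0 + 6·0.004 = 0.024 V.
Error = 0.0248 − 0.024 = 0.0008 V = 0.800 mV.

0.800 mV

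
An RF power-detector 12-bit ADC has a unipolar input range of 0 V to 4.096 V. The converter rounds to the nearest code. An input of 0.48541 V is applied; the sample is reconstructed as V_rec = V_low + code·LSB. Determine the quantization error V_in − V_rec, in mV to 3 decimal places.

0.410 mV

LSB = 4.096/2^12 = 1.000 mV.
(0.48541 − 0)/0.001 = 485.4100; round gives code 485.
Code 485 maps back to 0 + 485×0.001 V = 0.485 V.
V_in − V_rec = 0.00041 V = 0.410 mV.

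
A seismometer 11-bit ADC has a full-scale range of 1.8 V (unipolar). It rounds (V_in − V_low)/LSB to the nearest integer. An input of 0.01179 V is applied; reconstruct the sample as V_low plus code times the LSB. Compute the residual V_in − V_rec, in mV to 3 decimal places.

One LSB is 1.8 V / 2048 = 0.879 mV.
Scaled input = 13.4144 LSBs, so code = 13.
Reconstructed: 0.011425781 V.
Error = 0.01179 − 0.011425781 = 0.000364219 V = 0.364 mV.

0.364 mV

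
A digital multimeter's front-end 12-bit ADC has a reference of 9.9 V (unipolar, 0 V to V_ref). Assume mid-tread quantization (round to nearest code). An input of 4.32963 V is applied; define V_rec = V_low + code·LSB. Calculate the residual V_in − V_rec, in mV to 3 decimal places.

0.797 mV

One LSB is 9.9 V / 4096 = 2.417 mV.
(4.32963 − 0)/0.00241699 = 1791.3297; round gives code 1791.
Code 1791 maps back to 0 + 1791×0.00241699 V = 4.328833 V.
V_in − V_rec = 0.000796992 V = 0.797 mV.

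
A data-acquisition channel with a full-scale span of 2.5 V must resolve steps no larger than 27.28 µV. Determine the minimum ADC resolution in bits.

17 bits

Number of steps required ≥ 2.5 V / 27.28 µV = 91642.23.
Need 2^N ≥ 91642.23; 2^16 = 65536, 2^17 = 131072.
Minimum N = 17.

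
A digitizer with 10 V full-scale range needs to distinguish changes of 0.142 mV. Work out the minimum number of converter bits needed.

Number of steps required ≥ 10 V / 0.142 mV = 70422.54.
Need 2^N ≥ 70422.54; 2^16 = 65536, 2^17 = 131072.
Minimum N = 17.

17 bits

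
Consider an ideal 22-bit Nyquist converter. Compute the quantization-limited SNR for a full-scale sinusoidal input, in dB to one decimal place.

134.2 dB

SNR ≈ 6.02·N + 1.76 dB = 6.02·22 + 1.76 = 134.20 dB.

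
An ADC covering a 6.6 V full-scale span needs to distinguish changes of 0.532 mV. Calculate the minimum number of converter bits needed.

Number of steps required ≥ 6.6 V / 0.532 mV = 12406.02.
Need 2^N ≥ 12406.02; 2^13 = 8192, 2^14 = 16384.
Minimum N = 14.

14 bits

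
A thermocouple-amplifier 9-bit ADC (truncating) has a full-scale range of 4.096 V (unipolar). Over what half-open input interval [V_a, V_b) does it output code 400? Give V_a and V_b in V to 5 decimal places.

LSB = 4.096/2^9 = 8.000 mV.
V_a = V_low + 400·LSB = 3.2 V; V_b = V_low + 401·LSB = 3.208 V.

[3.20000 V, 3.20800 V)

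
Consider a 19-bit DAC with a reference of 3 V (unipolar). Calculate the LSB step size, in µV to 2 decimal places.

Full-scale span = 3 V.
LSB = 3 / 2^19 = 3 / 524288 = 5.72205e-06 V = 5.72 µV.

5.72 µV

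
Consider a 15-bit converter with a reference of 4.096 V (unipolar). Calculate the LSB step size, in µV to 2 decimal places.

Full-scale span = 4.096 V.
LSB = 4.096 / 2^15 = 4.096 / 32768 = 0.000125 V = 125.00 µV.

125.00 µV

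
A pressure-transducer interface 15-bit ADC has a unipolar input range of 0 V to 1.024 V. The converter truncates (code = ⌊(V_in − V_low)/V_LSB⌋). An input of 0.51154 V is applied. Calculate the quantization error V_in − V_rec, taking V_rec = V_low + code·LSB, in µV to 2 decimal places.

8.75 µV

One LSB is 1.024 V / 32768 = 31.25 µV.
Scaled input = 16369.2800 LSBs, so code = 16369.
V_rec = 0 + 16369·3.125e-05 = 0.51153125 V.
V_in − V_rec = 8.75e-06 V = 8.75 µV.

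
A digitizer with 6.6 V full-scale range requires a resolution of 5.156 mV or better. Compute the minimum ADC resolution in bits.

11 bits

Number of steps required ≥ 6.6 V / 5.156 mV = 1280.06.
Need 2^N ≥ 1280.06; 2^10 = 1024, 2^11 = 2048.
Minimum N = 11.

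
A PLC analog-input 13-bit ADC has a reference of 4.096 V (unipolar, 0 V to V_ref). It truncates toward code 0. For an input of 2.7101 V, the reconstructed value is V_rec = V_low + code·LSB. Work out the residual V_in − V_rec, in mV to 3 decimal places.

0.100 mV

Step size: 4.096 V ÷ 2^13 = 0.500 mV.
Scaled input = 5420.2000 LSBs, so code = 5420.
Reconstructed: 2.71 V.
Difference: 0.0001 V → 0.100 mV.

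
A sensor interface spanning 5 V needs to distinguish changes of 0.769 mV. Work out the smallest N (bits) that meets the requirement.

13 bits

Number of steps required ≥ 5 V / 0.769 mV = 6501.95.
Need 2^N ≥ 6501.95; 2^12 = 4096, 2^13 = 8192.
Minimum N = 13.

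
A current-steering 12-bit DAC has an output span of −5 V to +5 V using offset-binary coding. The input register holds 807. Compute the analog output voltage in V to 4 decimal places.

-3.0298 V

LSB = 10 V / 2^12 = 2.441 mV.
V_out = (−5) + 807 × 0.00244141 V = -3.02979 V.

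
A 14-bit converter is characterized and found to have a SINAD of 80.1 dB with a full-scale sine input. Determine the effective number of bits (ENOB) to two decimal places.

13.01 bits

ENOB = (SINAD − 1.76) / 6.02 = (80.1 − 1.76)/6.02 = 13.013.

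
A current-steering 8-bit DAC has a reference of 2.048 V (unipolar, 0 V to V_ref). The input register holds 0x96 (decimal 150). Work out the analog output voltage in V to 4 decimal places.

LSB = 2.048 V / 2^8 = 8.000 mV.
Code 0x96 = 150 decimal.
V_out = 0 + 150 × 0.008 V = 1.2 V.

1.2000 V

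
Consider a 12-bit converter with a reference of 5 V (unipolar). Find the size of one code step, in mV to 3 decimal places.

1.221 mV

Full-scale span = 5 V.
LSB = 5 / 2^12 = 5 / 4096 = 0.0012207 V = 1.221 mV.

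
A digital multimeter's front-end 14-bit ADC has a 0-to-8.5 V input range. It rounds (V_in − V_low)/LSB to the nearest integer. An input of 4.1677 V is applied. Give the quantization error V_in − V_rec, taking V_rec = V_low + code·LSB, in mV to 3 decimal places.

LSB = 8.5/2^14 = 0.519 mV.
Scaled input = 8033.3643 LSBs, so code = 8033.
Code 8033 maps back to 0 + 8033×0.000518799 V = 4.167511 V.
V_in − V_rec = 0.000189014 V = 0.189 mV.

0.189 mV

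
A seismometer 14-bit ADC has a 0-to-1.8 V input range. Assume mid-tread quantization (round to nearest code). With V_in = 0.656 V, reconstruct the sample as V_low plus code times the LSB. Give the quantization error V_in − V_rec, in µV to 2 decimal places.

6.35 µV

One LSB is 1.8 V / 16384 = 109.86 µV.
Scaled input = 5971.0578 LSBs, so code = 5971.
Code 5971 maps back to 0 + 5971×0.000109863 V = 0.65599365 V.
Error = 0.656 − 0.65599365 = 6.34766e-06 V = 6.35 µV.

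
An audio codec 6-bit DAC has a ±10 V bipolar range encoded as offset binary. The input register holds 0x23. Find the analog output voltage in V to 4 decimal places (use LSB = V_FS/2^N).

0.9375 V

LSB = 20 V / 2^6 = 312.500 mV.
Code 0x23 = 35 decimal.
V_out = (−10) + 35 × 0.3125 V = 0.9375 V.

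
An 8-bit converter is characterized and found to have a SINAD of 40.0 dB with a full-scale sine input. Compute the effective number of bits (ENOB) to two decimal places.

6.35 bits

ENOB = (SINAD − 1.76) / 6.02 = (40.0 − 1.76)/6.02 = 6.352.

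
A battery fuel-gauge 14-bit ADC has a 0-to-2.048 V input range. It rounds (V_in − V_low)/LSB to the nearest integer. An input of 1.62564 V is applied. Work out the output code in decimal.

Full-scale span = 2.048 V; LSB = 2.048/2^14 = 125.00 µV.
Input sits at 13005.120 steps above V_low.
round(13005.120) = 13005.

code 13005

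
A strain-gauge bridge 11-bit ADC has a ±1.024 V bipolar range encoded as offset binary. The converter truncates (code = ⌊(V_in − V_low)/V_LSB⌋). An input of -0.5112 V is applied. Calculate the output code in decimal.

code 512

Full-scale span = 2.048 V; LSB = 2.048/2^11 = 1.000 mV.
(-0.5112 − (−1.024)) / 0.001 = 512.800 LSBs.
So the output code is 512.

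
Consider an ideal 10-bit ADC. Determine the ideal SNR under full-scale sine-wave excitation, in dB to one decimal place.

SNR ≈ 6.02·N + 1.76 dB = 6.02·10 + 1.76 = 61.96 dB.

62.0 dB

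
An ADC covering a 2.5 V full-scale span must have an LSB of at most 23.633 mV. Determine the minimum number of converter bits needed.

Number of steps required ≥ 2.5 V / 23.633 mV = 105.78.
Need 2^N ≥ 105.78; 2^6 = 64, 2^7 = 128.
Minimum N = 7.

7 bits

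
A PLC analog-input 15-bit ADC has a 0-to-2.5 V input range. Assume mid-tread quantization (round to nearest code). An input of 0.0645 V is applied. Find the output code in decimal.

code 845

LSB = 2.5 V / 32768 = 76.29 µV.
(V_in − V_low)/LSB = (0.0645 − 0) / 7.62939e-05 = 845.414.
Round → code 845.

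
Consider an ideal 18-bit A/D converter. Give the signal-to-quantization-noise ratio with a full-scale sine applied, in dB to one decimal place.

SNR ≈ 6.02·N + 1.76 dB = 6.02·18 + 1.76 = 110.12 dB.

110.1 dB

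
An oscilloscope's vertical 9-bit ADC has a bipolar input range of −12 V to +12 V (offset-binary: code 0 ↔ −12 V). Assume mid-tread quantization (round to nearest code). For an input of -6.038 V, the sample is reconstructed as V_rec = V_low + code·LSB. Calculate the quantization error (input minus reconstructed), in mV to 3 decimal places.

One LSB is 24 V / 512 = 46.875 mV.
(V_in − V_low)/LSB = (-6.038 − (−12))/0.046875 = 127.1893 → code 127 (round).
Reconstructed: -6.046875 V.
Error = -6.038 − (−6.046875) = 0.008875 V = 8.875 mV.

8.875 mV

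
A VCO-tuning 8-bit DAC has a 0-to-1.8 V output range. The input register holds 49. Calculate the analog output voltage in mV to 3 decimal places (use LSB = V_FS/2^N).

344.531 mV

LSB = 1.8 V / 2^8 = 7.031 mV.
V_out = 0 + 49 × 0.00703125 V = 0.344531 V.
= 344.531 mV.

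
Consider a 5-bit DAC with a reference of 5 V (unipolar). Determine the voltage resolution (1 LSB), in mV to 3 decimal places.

Full-scale span = 5 V.
LSB = 5 / 2^5 = 5 / 32 = 0.15625 V = 156.250 mV.

156.250 mV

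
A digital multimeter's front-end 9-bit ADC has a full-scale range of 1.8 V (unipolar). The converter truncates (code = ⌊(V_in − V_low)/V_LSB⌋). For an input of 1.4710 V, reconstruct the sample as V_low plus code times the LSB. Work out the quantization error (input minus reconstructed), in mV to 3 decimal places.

1.469 mV

One LSB is 1.8 V / 512 = 3.516 mV.
Scaled input = 418.4178 LSBs, so code = 418.
Reconstructed: 1.4695312 V.
V_in − V_rec = 0.00146875 V = 1.469 mV.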